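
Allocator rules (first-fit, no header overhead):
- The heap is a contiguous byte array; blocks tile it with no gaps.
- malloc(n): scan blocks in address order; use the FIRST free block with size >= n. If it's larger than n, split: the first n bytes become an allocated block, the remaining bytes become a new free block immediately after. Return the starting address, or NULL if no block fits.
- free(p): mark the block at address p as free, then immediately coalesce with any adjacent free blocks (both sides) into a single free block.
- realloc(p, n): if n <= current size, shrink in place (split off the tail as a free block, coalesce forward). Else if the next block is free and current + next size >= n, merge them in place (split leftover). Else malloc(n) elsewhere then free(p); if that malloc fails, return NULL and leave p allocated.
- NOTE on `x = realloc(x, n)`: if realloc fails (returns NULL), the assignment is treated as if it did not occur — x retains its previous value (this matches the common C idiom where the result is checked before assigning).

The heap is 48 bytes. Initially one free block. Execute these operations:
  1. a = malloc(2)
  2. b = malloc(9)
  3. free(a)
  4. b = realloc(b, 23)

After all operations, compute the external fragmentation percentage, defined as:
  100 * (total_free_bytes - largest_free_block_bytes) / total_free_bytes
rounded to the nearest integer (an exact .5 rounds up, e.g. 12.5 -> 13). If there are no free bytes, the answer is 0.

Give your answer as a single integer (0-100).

Answer: 8

Derivation:
Op 1: a = malloc(2) -> a = 0; heap: [0-1 ALLOC][2-47 FREE]
Op 2: b = malloc(9) -> b = 2; heap: [0-1 ALLOC][2-10 ALLOC][11-47 FREE]
Op 3: free(a) -> (freed a); heap: [0-1 FREE][2-10 ALLOC][11-47 FREE]
Op 4: b = realloc(b, 23) -> b = 2; heap: [0-1 FREE][2-24 ALLOC][25-47 FREE]
Free blocks: [2 23] total_free=25 largest=23 -> 100*(25-23)/25 = 200/25 = 8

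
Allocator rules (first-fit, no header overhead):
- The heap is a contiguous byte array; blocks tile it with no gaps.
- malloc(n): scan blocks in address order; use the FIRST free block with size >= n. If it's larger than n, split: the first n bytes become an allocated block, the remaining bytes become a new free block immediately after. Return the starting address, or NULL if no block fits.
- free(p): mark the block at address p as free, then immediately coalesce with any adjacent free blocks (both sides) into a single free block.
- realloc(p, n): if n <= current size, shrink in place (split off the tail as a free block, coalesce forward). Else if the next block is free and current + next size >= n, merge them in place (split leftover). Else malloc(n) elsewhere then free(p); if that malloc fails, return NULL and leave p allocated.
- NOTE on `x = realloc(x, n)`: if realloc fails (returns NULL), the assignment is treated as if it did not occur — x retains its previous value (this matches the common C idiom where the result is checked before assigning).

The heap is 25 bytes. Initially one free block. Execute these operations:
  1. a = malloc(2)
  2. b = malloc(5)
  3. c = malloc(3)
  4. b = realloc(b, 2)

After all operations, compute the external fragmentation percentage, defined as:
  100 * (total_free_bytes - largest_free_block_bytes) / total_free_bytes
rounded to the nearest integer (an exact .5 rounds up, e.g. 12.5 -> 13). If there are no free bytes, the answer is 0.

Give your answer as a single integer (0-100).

Answer: 17

Derivation:
Op 1: a = malloc(2) -> a = 0; heap: [0-1 ALLOC][2-24 FREE]
Op 2: b = malloc(5) -> b = 2; heap: [0-1 ALLOC][2-6 ALLOC][7-24 FREE]
Op 3: c = malloc(3) -> c = 7; heap: [0-1 ALLOC][2-6 ALLOC][7-9 ALLOC][10-24 FREE]
Op 4: b = realloc(b, 2) -> b = 2; heap: [0-1 ALLOC][2-3 ALLOC][4-6 FREE][7-9 ALLOC][10-24 FREE]
Free blocks: [3 15] total_free=18 largest=15 -> 100*(18-15)/18 = 300/18 ≈ 16.667 -> rounds to 17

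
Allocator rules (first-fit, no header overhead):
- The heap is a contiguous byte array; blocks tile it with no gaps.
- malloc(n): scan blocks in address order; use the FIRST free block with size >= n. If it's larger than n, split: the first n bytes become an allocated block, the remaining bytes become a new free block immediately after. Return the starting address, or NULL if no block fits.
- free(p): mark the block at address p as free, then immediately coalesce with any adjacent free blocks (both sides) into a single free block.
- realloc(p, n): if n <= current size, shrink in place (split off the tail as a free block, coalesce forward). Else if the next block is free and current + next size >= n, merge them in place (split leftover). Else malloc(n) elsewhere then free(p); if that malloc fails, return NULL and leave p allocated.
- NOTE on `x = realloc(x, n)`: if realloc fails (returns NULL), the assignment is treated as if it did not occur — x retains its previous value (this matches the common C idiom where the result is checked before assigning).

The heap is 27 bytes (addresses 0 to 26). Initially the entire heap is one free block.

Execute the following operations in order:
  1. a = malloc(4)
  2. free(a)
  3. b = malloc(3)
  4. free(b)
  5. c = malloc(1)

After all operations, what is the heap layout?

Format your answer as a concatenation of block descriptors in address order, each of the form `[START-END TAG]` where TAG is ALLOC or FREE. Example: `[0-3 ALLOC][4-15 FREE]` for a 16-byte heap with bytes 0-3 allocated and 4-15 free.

Answer: [0-0 ALLOC][1-26 FREE]

Derivation:
Op 1: a = malloc(4) -> a = 0; heap: [0-3 ALLOC][4-26 FREE]
Op 2: free(a) -> (freed a); heap: [0-26 FREE]
Op 3: b = malloc(3) -> b = 0; heap: [0-2 ALLOC][3-26 FREE]
Op 4: free(b) -> (freed b); heap: [0-26 FREE]
Op 5: c = malloc(1) -> c = 0; heap: [0-0 ALLOC][1-26 FREE]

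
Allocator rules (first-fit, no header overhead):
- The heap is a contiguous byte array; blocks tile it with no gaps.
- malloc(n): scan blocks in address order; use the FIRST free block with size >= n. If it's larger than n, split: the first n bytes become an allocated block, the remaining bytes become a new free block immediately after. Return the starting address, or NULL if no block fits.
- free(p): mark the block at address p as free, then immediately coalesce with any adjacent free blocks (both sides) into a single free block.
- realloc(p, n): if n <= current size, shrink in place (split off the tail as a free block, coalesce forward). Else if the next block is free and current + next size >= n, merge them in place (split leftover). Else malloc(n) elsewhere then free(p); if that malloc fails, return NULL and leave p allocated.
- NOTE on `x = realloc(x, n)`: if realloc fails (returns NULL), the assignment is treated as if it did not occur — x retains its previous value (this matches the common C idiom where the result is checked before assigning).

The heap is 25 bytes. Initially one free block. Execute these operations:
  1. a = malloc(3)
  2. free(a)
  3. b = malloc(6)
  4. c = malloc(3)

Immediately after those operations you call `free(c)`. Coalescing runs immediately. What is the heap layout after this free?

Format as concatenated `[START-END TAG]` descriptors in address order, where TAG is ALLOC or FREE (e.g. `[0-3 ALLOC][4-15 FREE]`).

Op 1: a = malloc(3) -> a = 0; heap: [0-2 ALLOC][3-24 FREE]
Op 2: free(a) -> (freed a); heap: [0-24 FREE]
Op 3: b = malloc(6) -> b = 0; heap: [0-5 ALLOC][6-24 FREE]
Op 4: c = malloc(3) -> c = 6; heap: [0-5 ALLOC][6-8 ALLOC][9-24 FREE]
free(c): c = 6 -> block [6-8 ALLOC]; mark free, coalesce with adjacent free neighbors -> [0-5 ALLOC][6-24 FREE]

Answer: [0-5 ALLOC][6-24 FREE]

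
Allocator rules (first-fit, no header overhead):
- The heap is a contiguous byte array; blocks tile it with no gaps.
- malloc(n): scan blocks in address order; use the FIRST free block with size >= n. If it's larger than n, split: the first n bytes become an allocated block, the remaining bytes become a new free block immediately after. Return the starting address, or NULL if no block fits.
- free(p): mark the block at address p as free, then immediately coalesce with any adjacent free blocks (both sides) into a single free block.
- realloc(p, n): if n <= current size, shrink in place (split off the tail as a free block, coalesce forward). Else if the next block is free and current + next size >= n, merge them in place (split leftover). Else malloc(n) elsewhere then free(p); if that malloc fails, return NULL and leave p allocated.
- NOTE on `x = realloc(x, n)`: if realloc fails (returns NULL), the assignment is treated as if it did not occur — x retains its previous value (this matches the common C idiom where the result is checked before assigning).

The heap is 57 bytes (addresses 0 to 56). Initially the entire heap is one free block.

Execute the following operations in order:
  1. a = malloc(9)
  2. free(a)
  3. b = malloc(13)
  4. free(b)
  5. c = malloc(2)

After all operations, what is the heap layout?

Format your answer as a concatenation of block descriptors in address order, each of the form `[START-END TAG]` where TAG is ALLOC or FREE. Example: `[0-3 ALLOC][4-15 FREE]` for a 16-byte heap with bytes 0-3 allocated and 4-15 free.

Op 1: a = malloc(9) -> a = 0; heap: [0-8 ALLOC][9-56 FREE]
Op 2: free(a) -> (freed a); heap: [0-56 FREE]
Op 3: b = malloc(13) -> b = 0; heap: [0-12 ALLOC][13-56 FREE]
Op 4: free(b) -> (freed b); heap: [0-56 FREE]
Op 5: c = malloc(2) -> c = 0; heap: [0-1 ALLOC][2-56 FREE]

Answer: [0-1 ALLOC][2-56 FREE]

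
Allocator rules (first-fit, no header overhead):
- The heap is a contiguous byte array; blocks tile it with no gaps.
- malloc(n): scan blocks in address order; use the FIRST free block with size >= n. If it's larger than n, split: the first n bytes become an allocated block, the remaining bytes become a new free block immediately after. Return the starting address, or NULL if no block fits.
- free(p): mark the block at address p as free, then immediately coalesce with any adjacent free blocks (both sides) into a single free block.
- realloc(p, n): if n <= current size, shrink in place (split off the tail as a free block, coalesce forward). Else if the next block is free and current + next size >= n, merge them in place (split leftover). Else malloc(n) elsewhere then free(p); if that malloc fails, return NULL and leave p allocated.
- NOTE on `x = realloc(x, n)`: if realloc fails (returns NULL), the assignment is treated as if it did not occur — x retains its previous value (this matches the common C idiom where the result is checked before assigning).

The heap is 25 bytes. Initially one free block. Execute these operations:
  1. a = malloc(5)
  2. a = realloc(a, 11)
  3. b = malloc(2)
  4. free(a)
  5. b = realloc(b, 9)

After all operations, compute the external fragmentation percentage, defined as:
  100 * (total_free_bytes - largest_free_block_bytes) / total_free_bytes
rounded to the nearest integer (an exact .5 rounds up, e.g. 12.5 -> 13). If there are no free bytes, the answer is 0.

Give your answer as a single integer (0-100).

Answer: 31

Derivation:
Op 1: a = malloc(5) -> a = 0; heap: [0-4 ALLOC][5-24 FREE]
Op 2: a = realloc(a, 11) -> a = 0; heap: [0-10 ALLOC][11-24 FREE]
Op 3: b = malloc(2) -> b = 11; heap: [0-10 ALLOC][11-12 ALLOC][13-24 FREE]
Op 4: free(a) -> (freed a); heap: [0-10 FREE][11-12 ALLOC][13-24 FREE]
Op 5: b = realloc(b, 9) -> b = 11; heap: [0-10 FREE][11-19 ALLOC][20-24 FREE]
Free blocks: [11 5] total_free=16 largest=11 -> 100*(16-11)/16 = 500/16 = 31.25 -> rounds to 31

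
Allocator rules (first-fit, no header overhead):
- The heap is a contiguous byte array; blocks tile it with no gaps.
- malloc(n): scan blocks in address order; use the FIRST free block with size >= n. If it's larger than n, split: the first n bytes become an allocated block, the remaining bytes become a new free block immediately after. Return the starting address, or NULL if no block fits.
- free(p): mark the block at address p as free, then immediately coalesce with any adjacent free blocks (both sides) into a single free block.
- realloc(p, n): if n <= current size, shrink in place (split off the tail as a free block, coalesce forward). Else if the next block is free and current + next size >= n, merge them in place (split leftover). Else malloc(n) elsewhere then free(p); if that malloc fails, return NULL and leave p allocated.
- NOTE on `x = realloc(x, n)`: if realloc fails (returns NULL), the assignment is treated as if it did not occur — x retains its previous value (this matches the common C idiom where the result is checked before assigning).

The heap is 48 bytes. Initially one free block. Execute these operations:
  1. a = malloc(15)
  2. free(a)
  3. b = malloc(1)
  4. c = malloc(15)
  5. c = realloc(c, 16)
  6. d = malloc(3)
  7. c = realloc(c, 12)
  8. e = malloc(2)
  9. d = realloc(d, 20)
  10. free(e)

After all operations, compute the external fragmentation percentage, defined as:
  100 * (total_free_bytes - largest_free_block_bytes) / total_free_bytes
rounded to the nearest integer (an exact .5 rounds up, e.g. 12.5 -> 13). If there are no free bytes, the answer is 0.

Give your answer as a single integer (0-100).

Answer: 27

Derivation:
Op 1: a = malloc(15) -> a = 0; heap: [0-14 ALLOC][15-47 FREE]
Op 2: free(a) -> (freed a); heap: [0-47 FREE]
Op 3: b = malloc(1) -> b = 0; heap: [0-0 ALLOC][1-47 FREE]
Op 4: c = malloc(15) -> c = 1; heap: [0-0 ALLOC][1-15 ALLOC][16-47 FREE]
Op 5: c = realloc(c, 16) -> c = 1; heap: [0-0 ALLOC][1-16 ALLOC][17-47 FREE]
Op 6: d = malloc(3) -> d = 17; heap: [0-0 ALLOC][1-16 ALLOC][17-19 ALLOC][20-47 FREE]
Op 7: c = realloc(c, 12) -> c = 1; heap: [0-0 ALLOC][1-12 ALLOC][13-16 FREE][17-19 ALLOC][20-47 FREE]
Op 8: e = malloc(2) -> e = 13; heap: [0-0 ALLOC][1-12 ALLOC][13-14 ALLOC][15-16 FREE][17-19 ALLOC][20-47 FREE]
Op 9: d = realloc(d, 20) -> d = 17; heap: [0-0 ALLOC][1-12 ALLOC][13-14 ALLOC][15-16 FREE][17-36 ALLOC][37-47 FREE]
Op 10: free(e) -> (freed e); heap: [0-0 ALLOC][1-12 ALLOC][13-16 FREE][17-36 ALLOC][37-47 FREE]
Free blocks: [4 11] total_free=15 largest=11 -> 100*(15-11)/15 = 400/15 ≈ 26.667 -> rounds to 27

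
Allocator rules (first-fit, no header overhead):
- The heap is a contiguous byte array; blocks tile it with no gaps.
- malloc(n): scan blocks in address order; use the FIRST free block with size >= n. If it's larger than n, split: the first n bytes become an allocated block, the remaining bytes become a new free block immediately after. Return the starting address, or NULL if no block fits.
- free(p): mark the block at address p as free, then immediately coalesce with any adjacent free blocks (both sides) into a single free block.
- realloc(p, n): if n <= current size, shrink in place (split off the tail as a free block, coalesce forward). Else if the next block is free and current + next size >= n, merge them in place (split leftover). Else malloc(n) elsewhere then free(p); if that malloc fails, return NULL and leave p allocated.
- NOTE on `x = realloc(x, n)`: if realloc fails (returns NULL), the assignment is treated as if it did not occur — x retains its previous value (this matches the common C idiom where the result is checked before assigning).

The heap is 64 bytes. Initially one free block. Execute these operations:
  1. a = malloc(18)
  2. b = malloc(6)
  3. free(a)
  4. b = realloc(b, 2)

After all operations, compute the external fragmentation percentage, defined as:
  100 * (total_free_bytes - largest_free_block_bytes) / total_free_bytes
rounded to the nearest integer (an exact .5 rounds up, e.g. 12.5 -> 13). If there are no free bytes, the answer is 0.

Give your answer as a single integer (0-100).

Answer: 29

Derivation:
Op 1: a = malloc(18) -> a = 0; heap: [0-17 ALLOC][18-63 FREE]
Op 2: b = malloc(6) -> b = 18; heap: [0-17 ALLOC][18-23 ALLOC][24-63 FREE]
Op 3: free(a) -> (freed a); heap: [0-17 FREE][18-23 ALLOC][24-63 FREE]
Op 4: b = realloc(b, 2) -> b = 18; heap: [0-17 FREE][18-19 ALLOC][20-63 FREE]
Free blocks: [18 44] total_free=62 largest=44 -> 100*(62-44)/62 = 1800/62 ≈ 29.032 -> rounds to 29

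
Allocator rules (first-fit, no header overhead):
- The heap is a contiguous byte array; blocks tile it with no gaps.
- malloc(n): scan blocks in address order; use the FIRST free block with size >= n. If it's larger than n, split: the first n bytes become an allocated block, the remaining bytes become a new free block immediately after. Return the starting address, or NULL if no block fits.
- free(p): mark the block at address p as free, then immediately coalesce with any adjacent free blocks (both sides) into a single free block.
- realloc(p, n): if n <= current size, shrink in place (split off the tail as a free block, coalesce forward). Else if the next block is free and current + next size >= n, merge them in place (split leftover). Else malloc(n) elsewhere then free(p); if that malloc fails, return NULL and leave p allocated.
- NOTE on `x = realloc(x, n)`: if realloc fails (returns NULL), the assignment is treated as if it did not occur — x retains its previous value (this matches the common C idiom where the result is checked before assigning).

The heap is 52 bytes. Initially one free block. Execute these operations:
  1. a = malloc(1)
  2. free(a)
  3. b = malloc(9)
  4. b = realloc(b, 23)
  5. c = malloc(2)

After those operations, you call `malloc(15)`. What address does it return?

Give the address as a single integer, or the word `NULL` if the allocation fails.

Answer: 25

Derivation:
Op 1: a = malloc(1) -> a = 0; heap: [0-0 ALLOC][1-51 FREE]
Op 2: free(a) -> (freed a); heap: [0-51 FREE]
Op 3: b = malloc(9) -> b = 0; heap: [0-8 ALLOC][9-51 FREE]
Op 4: b = realloc(b, 23) -> b = 0; heap: [0-22 ALLOC][23-51 FREE]
Op 5: c = malloc(2) -> c = 23; heap: [0-22 ALLOC][23-24 ALLOC][25-51 FREE]
malloc(15): first-fit scan over [0-22 ALLOC][23-24 ALLOC][25-51 FREE] -> 25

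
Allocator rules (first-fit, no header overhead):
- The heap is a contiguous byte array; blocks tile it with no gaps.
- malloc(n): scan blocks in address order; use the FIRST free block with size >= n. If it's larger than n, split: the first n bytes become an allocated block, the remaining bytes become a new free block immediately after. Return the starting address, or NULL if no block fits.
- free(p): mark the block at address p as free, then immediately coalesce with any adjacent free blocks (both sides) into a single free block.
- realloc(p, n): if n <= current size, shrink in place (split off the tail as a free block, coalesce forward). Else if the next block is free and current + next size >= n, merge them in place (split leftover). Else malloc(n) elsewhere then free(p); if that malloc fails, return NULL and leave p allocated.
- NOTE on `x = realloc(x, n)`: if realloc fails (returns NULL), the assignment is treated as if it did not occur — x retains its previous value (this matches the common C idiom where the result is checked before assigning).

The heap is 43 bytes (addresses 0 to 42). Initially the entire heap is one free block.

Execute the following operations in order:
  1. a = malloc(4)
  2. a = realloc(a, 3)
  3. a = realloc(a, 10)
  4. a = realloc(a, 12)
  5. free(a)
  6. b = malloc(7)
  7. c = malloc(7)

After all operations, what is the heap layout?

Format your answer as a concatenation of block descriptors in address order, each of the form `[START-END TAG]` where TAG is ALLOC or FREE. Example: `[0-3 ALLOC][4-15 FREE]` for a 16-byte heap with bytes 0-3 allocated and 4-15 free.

Answer: [0-6 ALLOC][7-13 ALLOC][14-42 FREE]

Derivation:
Op 1: a = malloc(4) -> a = 0; heap: [0-3 ALLOC][4-42 FREE]
Op 2: a = realloc(a, 3) -> a = 0; heap: [0-2 ALLOC][3-42 FREE]
Op 3: a = realloc(a, 10) -> a = 0; heap: [0-9 ALLOC][10-42 FREE]
Op 4: a = realloc(a, 12) -> a = 0; heap: [0-11 ALLOC][12-42 FREE]
Op 5: free(a) -> (freed a); heap: [0-42 FREE]
Op 6: b = malloc(7) -> b = 0; heap: [0-6 ALLOC][7-42 FREE]
Op 7: c = malloc(7) -> c = 7; heap: [0-6 ALLOC][7-13 ALLOC][14-42 FREE]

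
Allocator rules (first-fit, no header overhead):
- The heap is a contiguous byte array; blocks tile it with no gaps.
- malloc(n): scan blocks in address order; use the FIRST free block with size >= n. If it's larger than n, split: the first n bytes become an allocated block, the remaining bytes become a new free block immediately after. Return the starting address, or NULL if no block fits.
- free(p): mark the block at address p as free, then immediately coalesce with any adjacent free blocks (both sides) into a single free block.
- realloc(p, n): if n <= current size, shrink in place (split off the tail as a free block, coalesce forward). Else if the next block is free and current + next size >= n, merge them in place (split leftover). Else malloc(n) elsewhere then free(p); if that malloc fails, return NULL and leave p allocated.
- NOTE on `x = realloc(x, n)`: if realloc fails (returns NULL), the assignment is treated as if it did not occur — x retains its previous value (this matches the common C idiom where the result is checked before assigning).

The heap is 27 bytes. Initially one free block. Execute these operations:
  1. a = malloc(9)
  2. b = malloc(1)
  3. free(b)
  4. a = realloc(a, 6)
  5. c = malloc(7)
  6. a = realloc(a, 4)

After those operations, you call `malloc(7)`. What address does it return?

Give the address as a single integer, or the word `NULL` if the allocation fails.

Op 1: a = malloc(9) -> a = 0; heap: [0-8 ALLOC][9-26 FREE]
Op 2: b = malloc(1) -> b = 9; heap: [0-8 ALLOC][9-9 ALLOC][10-26 FREE]
Op 3: free(b) -> (freed b); heap: [0-8 ALLOC][9-26 FREE]
Op 4: a = realloc(a, 6) -> a = 0; heap: [0-5 ALLOC][6-26 FREE]
Op 5: c = malloc(7) -> c = 6; heap: [0-5 ALLOC][6-12 ALLOC][13-26 FREE]
Op 6: a = realloc(a, 4) -> a = 0; heap: [0-3 ALLOC][4-5 FREE][6-12 ALLOC][13-26 FREE]
malloc(7): first-fit scan over [0-3 ALLOC][4-5 FREE][6-12 ALLOC][13-26 FREE] -> 13

Answer: 13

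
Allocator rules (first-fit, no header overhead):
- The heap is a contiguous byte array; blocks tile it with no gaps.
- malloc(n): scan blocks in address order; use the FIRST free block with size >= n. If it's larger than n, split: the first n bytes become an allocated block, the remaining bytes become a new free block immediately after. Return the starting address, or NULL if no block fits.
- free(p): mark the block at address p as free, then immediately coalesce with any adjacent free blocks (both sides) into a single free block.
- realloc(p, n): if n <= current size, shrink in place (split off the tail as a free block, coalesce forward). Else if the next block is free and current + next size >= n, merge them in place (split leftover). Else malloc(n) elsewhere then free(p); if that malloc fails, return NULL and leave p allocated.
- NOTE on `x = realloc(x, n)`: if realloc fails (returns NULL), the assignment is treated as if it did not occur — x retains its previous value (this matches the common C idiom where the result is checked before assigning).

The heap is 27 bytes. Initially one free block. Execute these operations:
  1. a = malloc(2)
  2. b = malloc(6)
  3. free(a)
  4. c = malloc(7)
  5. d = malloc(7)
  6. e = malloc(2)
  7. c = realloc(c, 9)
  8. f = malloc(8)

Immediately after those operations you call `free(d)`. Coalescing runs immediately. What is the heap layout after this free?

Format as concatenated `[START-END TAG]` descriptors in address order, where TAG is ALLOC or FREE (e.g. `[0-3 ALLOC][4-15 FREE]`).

Op 1: a = malloc(2) -> a = 0; heap: [0-1 ALLOC][2-26 FREE]
Op 2: b = malloc(6) -> b = 2; heap: [0-1 ALLOC][2-7 ALLOC][8-26 FREE]
Op 3: free(a) -> (freed a); heap: [0-1 FREE][2-7 ALLOC][8-26 FREE]
Op 4: c = malloc(7) -> c = 8; heap: [0-1 FREE][2-7 ALLOC][8-14 ALLOC][15-26 FREE]
Op 5: d = malloc(7) -> d = 15; heap: [0-1 FREE][2-7 ALLOC][8-14 ALLOC][15-21 ALLOC][22-26 FREE]
Op 6: e = malloc(2) -> e = 0; heap: [0-1 ALLOC][2-7 ALLOC][8-14 ALLOC][15-21 ALLOC][22-26 FREE]
Op 7: c = realloc(c, 9) -> NULL (c unchanged); heap: [0-1 ALLOC][2-7 ALLOC][8-14 ALLOC][15-21 ALLOC][22-26 FREE]
Op 8: f = malloc(8) -> f = NULL; heap: [0-1 ALLOC][2-7 ALLOC][8-14 ALLOC][15-21 ALLOC][22-26 FREE]
free(d): d = 15 -> block [15-21 ALLOC]; mark free, coalesce with adjacent free neighbors -> [0-1 ALLOC][2-7 ALLOC][8-14 ALLOC][15-26 FREE]

Answer: [0-1 ALLOC][2-7 ALLOC][8-14 ALLOC][15-26 FREE]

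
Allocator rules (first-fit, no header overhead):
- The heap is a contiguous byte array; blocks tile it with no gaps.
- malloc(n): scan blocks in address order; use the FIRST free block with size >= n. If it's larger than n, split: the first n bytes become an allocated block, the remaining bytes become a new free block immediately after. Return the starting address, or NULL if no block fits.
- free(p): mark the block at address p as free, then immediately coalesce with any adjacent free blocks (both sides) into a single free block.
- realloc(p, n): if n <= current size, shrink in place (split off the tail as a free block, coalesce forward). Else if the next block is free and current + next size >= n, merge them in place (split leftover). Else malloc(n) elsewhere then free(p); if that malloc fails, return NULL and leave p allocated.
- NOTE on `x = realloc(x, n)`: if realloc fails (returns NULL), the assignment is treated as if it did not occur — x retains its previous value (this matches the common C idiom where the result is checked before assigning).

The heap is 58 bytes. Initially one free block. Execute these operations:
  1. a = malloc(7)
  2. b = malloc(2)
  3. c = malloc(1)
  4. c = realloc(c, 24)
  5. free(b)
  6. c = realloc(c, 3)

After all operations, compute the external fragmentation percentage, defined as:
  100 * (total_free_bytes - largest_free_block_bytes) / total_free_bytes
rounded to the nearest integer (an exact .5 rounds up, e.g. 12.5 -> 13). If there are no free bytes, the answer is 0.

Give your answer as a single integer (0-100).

Op 1: a = malloc(7) -> a = 0; heap: [0-6 ALLOC][7-57 FREE]
Op 2: b = malloc(2) -> b = 7; heap: [0-6 ALLOC][7-8 ALLOC][9-57 FREE]
Op 3: c = malloc(1) -> c = 9; heap: [0-6 ALLOC][7-8 ALLOC][9-9 ALLOC][10-57 FREE]
Op 4: c = realloc(c, 24) -> c = 9; heap: [0-6 ALLOC][7-8 ALLOC][9-32 ALLOC][33-57 FREE]
Op 5: free(b) -> (freed b); heap: [0-6 ALLOC][7-8 FREE][9-32 ALLOC][33-57 FREE]
Op 6: c = realloc(c, 3) -> c = 9; heap: [0-6 ALLOC][7-8 FREE][9-11 ALLOC][12-57 FREE]
Free blocks: [2 46] total_free=48 largest=46 -> 100*(48-46)/48 = 200/48 ≈ 4.167 -> rounds to 4

Answer: 4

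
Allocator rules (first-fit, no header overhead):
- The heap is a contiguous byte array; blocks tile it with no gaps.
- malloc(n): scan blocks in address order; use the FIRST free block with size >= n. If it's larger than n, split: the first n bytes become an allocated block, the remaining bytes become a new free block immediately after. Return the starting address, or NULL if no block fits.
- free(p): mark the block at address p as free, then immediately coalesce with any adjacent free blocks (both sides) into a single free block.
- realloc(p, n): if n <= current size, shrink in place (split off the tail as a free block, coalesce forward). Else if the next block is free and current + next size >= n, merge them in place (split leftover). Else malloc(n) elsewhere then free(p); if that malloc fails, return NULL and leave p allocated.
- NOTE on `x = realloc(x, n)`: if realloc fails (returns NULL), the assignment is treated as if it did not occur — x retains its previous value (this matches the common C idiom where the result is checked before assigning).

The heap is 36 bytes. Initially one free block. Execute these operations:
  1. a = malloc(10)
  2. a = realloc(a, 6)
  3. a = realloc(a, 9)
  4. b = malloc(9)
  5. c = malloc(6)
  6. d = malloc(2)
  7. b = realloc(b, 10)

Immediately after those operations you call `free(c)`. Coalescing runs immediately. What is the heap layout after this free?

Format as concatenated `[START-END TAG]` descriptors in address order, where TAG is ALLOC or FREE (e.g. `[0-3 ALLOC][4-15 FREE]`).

Answer: [0-8 ALLOC][9-23 FREE][24-25 ALLOC][26-35 ALLOC]

Derivation:
Op 1: a = malloc(10) -> a = 0; heap: [0-9 ALLOC][10-35 FREE]
Op 2: a = realloc(a, 6) -> a = 0; heap: [0-5 ALLOC][6-35 FREE]
Op 3: a = realloc(a, 9) -> a = 0; heap: [0-8 ALLOC][9-35 FREE]
Op 4: b = malloc(9) -> b = 9; heap: [0-8 ALLOC][9-17 ALLOC][18-35 FREE]
Op 5: c = malloc(6) -> c = 18; heap: [0-8 ALLOC][9-17 ALLOC][18-23 ALLOC][24-35 FREE]
Op 6: d = malloc(2) -> d = 24; heap: [0-8 ALLOC][9-17 ALLOC][18-23 ALLOC][24-25 ALLOC][26-35 FREE]
Op 7: b = realloc(b, 10) -> b = 26; heap: [0-8 ALLOC][9-17 FREE][18-23 ALLOC][24-25 ALLOC][26-35 ALLOC]
free(c): c = 18 -> block [18-23 ALLOC]; mark free, coalesce with adjacent free neighbors -> [0-8 ALLOC][9-23 FREE][24-25 ALLOC][26-35 ALLOC]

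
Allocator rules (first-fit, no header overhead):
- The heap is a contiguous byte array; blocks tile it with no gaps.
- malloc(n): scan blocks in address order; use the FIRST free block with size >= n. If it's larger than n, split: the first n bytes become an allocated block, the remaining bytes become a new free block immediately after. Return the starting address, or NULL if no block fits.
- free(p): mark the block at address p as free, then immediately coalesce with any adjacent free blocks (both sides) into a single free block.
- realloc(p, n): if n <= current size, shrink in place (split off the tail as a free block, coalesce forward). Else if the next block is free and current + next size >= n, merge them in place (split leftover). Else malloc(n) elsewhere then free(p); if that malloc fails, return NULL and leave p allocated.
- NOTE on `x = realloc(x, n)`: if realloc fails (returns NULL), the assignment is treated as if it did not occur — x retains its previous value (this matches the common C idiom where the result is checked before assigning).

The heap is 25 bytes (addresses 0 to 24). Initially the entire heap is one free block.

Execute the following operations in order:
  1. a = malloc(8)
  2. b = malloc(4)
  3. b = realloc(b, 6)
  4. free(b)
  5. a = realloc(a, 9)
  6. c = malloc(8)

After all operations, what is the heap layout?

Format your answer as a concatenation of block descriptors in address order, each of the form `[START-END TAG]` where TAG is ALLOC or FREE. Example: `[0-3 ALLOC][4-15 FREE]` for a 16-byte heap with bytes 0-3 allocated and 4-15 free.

Op 1: a = malloc(8) -> a = 0; heap: [0-7 ALLOC][8-24 FREE]
Op 2: b = malloc(4) -> b = 8; heap: [0-7 ALLOC][8-11 ALLOC][12-24 FREE]
Op 3: b = realloc(b, 6) -> b = 8; heap: [0-7 ALLOC][8-13 ALLOC][14-24 FREE]
Op 4: free(b) -> (freed b); heap: [0-7 ALLOC][8-24 FREE]
Op 5: a = realloc(a, 9) -> a = 0; heap: [0-8 ALLOC][9-24 FREE]
Op 6: c = malloc(8) -> c = 9; heap: [0-8 ALLOC][9-16 ALLOC][17-24 FREE]

Answer: [0-8 ALLOC][9-16 ALLOC][17-24 FREE]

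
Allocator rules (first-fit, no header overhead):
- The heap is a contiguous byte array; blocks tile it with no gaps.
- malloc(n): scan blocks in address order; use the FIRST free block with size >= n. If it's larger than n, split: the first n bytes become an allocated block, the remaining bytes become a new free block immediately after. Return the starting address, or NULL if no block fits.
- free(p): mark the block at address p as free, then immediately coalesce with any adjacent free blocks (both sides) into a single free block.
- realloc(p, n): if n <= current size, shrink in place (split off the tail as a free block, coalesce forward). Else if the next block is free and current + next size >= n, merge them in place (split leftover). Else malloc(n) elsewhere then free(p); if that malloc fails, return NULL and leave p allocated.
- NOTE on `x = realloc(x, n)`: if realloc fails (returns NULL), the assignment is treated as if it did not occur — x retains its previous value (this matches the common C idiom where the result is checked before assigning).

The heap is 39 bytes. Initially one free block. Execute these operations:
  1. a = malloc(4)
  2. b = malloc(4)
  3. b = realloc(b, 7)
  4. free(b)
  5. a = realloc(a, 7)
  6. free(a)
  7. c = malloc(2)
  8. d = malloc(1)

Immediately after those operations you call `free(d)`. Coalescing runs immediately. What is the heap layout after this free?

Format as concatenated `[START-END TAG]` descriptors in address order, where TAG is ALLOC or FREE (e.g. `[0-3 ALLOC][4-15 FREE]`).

Op 1: a = malloc(4) -> a = 0; heap: [0-3 ALLOC][4-38 FREE]
Op 2: b = malloc(4) -> b = 4; heap: [0-3 ALLOC][4-7 ALLOC][8-38 FREE]
Op 3: b = realloc(b, 7) -> b = 4; heap: [0-3 ALLOC][4-10 ALLOC][11-38 FREE]
Op 4: free(b) -> (freed b); heap: [0-3 ALLOC][4-38 FREE]
Op 5: a = realloc(a, 7) -> a = 0; heap: [0-6 ALLOC][7-38 FREE]
Op 6: free(a) -> (freed a); heap: [0-38 FREE]
Op 7: c = malloc(2) -> c = 0; heap: [0-1 ALLOC][2-38 FREE]
Op 8: d = malloc(1) -> d = 2; heap: [0-1 ALLOC][2-2 ALLOC][3-38 FREE]
free(d): d = 2 -> block [2-2 ALLOC]; mark free, coalesce with adjacent free neighbors -> [0-1 ALLOC][2-38 FREE]

Answer: [0-1 ALLOC][2-38 FREE]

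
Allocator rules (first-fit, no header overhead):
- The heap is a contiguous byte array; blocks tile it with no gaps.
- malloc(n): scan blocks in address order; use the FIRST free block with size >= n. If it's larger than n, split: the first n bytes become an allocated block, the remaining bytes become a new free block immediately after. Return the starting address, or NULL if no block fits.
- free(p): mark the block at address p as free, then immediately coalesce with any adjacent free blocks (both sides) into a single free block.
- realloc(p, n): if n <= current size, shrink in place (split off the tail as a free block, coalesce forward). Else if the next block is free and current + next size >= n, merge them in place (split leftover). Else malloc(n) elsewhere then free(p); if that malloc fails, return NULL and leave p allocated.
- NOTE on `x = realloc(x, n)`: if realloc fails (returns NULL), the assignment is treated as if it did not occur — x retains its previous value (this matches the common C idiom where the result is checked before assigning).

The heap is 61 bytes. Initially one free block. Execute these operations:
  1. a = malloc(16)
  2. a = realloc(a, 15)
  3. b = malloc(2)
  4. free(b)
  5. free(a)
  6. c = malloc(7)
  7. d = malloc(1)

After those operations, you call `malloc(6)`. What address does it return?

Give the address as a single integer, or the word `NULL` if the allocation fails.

Answer: 8

Derivation:
Op 1: a = malloc(16) -> a = 0; heap: [0-15 ALLOC][16-60 FREE]
Op 2: a = realloc(a, 15) -> a = 0; heap: [0-14 ALLOC][15-60 FREE]
Op 3: b = malloc(2) -> b = 15; heap: [0-14 ALLOC][15-16 ALLOC][17-60 FREE]
Op 4: free(b) -> (freed b); heap: [0-14 ALLOC][15-60 FREE]
Op 5: free(a) -> (freed a); heap: [0-60 FREE]
Op 6: c = malloc(7) -> c = 0; heap: [0-6 ALLOC][7-60 FREE]
Op 7: d = malloc(1) -> d = 7; heap: [0-6 ALLOC][7-7 ALLOC][8-60 FREE]
malloc(6): first-fit scan over [0-6 ALLOC][7-7 ALLOC][8-60 FREE] -> 8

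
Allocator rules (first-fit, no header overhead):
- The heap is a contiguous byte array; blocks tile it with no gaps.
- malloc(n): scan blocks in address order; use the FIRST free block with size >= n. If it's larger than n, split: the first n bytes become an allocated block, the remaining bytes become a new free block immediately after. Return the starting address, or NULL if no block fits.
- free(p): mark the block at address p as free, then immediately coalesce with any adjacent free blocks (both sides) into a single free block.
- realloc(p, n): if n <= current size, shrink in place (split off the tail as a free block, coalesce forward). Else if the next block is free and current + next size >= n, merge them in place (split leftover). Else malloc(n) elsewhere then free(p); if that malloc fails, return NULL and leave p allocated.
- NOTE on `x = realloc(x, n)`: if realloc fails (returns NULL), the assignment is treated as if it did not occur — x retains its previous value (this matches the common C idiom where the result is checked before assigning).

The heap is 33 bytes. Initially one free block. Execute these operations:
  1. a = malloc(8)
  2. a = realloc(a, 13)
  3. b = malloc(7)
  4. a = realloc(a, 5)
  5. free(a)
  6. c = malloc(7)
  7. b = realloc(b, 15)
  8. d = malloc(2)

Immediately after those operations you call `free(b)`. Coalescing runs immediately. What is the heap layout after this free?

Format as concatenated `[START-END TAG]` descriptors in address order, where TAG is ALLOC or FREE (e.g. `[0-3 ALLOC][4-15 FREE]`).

Op 1: a = malloc(8) -> a = 0; heap: [0-7 ALLOC][8-32 FREE]
Op 2: a = realloc(a, 13) -> a = 0; heap: [0-12 ALLOC][13-32 FREE]
Op 3: b = malloc(7) -> b = 13; heap: [0-12 ALLOC][13-19 ALLOC][20-32 FREE]
Op 4: a = realloc(a, 5) -> a = 0; heap: [0-4 ALLOC][5-12 FREE][13-19 ALLOC][20-32 FREE]
Op 5: free(a) -> (freed a); heap: [0-12 FREE][13-19 ALLOC][20-32 FREE]
Op 6: c = malloc(7) -> c = 0; heap: [0-6 ALLOC][7-12 FREE][13-19 ALLOC][20-32 FREE]
Op 7: b = realloc(b, 15) -> b = 13; heap: [0-6 ALLOC][7-12 FREE][13-27 ALLOC][28-32 FREE]
Op 8: d = malloc(2) -> d = 7; heap: [0-6 ALLOC][7-8 ALLOC][9-12 FREE][13-27 ALLOC][28-32 FREE]
free(b): b = 13 -> block [13-27 ALLOC]; mark free, coalesce with adjacent free neighbors -> [0-6 ALLOC][7-8 ALLOC][9-32 FREE]

Answer: [0-6 ALLOC][7-8 ALLOC][9-32 FREE]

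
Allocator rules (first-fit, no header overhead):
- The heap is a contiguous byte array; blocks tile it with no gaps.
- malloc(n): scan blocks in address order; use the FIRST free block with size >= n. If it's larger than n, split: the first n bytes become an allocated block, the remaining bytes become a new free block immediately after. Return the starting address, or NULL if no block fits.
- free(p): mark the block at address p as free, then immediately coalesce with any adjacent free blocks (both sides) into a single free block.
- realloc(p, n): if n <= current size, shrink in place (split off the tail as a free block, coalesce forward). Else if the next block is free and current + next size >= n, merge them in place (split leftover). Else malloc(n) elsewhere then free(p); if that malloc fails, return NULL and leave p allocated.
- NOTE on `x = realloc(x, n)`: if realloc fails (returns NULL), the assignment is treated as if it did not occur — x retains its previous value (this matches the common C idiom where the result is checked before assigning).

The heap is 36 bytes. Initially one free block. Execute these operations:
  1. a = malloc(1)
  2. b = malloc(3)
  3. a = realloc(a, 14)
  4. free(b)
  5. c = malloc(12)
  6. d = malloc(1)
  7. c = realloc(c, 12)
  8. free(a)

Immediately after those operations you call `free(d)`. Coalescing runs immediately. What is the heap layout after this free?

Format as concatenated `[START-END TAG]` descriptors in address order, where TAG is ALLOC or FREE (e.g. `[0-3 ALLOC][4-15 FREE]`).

Answer: [0-17 FREE][18-29 ALLOC][30-35 FREE]

Derivation:
Op 1: a = malloc(1) -> a = 0; heap: [0-0 ALLOC][1-35 FREE]
Op 2: b = malloc(3) -> b = 1; heap: [0-0 ALLOC][1-3 ALLOC][4-35 FREE]
Op 3: a = realloc(a, 14) -> a = 4; heap: [0-0 FREE][1-3 ALLOC][4-17 ALLOC][18-35 FREE]
Op 4: free(b) -> (freed b); heap: [0-3 FREE][4-17 ALLOC][18-35 FREE]
Op 5: c = malloc(12) -> c = 18; heap: [0-3 FREE][4-17 ALLOC][18-29 ALLOC][30-35 FREE]
Op 6: d = malloc(1) -> d = 0; heap: [0-0 ALLOC][1-3 FREE][4-17 ALLOC][18-29 ALLOC][30-35 FREE]
Op 7: c = realloc(c, 12) -> c = 18; heap: [0-0 ALLOC][1-3 FREE][4-17 ALLOC][18-29 ALLOC][30-35 FREE]
Op 8: free(a) -> (freed a); heap: [0-0 ALLOC][1-17 FREE][18-29 ALLOC][30-35 FREE]
free(d): d = 0 -> block [0-0 ALLOC]; mark free, coalesce with adjacent free neighbors -> [0-17 FREE][18-29 ALLOC][30-35 FREE]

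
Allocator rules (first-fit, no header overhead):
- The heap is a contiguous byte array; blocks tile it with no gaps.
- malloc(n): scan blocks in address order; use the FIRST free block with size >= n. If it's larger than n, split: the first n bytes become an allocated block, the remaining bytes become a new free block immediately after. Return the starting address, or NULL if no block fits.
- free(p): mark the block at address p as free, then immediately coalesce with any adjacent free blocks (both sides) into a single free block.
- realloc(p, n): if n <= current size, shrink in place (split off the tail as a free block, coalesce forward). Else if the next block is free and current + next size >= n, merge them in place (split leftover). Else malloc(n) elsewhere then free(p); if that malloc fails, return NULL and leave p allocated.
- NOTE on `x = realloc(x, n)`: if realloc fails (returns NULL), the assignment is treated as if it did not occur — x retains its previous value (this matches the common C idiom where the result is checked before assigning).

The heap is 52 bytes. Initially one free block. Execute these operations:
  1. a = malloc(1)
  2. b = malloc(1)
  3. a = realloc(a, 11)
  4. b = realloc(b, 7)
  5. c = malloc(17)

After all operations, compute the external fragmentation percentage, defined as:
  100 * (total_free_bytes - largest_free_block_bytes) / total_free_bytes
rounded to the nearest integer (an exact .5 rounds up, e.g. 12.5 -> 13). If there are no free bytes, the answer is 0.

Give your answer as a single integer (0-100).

Answer: 12

Derivation:
Op 1: a = malloc(1) -> a = 0; heap: [0-0 ALLOC][1-51 FREE]
Op 2: b = malloc(1) -> b = 1; heap: [0-0 ALLOC][1-1 ALLOC][2-51 FREE]
Op 3: a = realloc(a, 11) -> a = 2; heap: [0-0 FREE][1-1 ALLOC][2-12 ALLOC][13-51 FREE]
Op 4: b = realloc(b, 7) -> b = 13; heap: [0-1 FREE][2-12 ALLOC][13-19 ALLOC][20-51 FREE]
Op 5: c = malloc(17) -> c = 20; heap: [0-1 FREE][2-12 ALLOC][13-19 ALLOC][20-36 ALLOC][37-51 FREE]
Free blocks: [2 15] total_free=17 largest=15 -> 100*(17-15)/17 = 200/17 ≈ 11.765 -> rounds to 12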